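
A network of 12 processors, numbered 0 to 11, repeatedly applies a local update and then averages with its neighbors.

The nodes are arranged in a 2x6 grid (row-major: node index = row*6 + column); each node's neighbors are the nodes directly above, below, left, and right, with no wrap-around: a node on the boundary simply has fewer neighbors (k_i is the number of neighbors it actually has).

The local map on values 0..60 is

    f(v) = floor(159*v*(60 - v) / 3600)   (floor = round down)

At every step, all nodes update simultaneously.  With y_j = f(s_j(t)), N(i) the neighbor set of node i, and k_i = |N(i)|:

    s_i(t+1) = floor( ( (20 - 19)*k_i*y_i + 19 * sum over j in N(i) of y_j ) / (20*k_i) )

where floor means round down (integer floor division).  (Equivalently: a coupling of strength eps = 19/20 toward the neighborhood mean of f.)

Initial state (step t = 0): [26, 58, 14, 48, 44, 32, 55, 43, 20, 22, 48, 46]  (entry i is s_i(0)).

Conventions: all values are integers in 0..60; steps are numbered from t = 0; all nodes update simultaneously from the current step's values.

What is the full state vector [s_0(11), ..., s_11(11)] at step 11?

Simulating step by step:
t=0: [26, 58, 14, 48, 44, 32, 55, 43, 20, 22, 48, 46]
t=1: [10, 31, 21, 31, 29, 29, 34, 18, 32, 28, 31, 31]
t=2: [38, 30, 38, 38, 39, 39, 28, 38, 36, 39, 39, 39]
t=3: [38, 36, 37, 36, 36, 36, 36, 38, 36, 36, 36, 36]
t=4: [37, 36, 37, 37, 38, 38, 36, 37, 37, 38, 38, 38]
t=5: [37, 37, 37, 36, 36, 36, 37, 37, 36, 36, 36, 36]
t=6: [37, 37, 37, 37, 38, 38, 37, 37, 37, 38, 38, 38]
t=7: [37, 37, 37, 36, 36, 36, 37, 37, 36, 36, 36, 36]
t=8: [37, 37, 37, 37, 38, 38, 37, 37, 37, 38, 38, 38]
t=9: [37, 37, 37, 36, 36, 36, 37, 37, 36, 36, 36, 36]
t=10: [37, 37, 37, 37, 38, 38, 37, 37, 37, 38, 38, 38]
t=11: [37, 37, 37, 36, 36, 36, 37, 37, 36, 36, 36, 36]

Answer: [37, 37, 37, 36, 36, 36, 37, 37, 36, 36, 36, 36]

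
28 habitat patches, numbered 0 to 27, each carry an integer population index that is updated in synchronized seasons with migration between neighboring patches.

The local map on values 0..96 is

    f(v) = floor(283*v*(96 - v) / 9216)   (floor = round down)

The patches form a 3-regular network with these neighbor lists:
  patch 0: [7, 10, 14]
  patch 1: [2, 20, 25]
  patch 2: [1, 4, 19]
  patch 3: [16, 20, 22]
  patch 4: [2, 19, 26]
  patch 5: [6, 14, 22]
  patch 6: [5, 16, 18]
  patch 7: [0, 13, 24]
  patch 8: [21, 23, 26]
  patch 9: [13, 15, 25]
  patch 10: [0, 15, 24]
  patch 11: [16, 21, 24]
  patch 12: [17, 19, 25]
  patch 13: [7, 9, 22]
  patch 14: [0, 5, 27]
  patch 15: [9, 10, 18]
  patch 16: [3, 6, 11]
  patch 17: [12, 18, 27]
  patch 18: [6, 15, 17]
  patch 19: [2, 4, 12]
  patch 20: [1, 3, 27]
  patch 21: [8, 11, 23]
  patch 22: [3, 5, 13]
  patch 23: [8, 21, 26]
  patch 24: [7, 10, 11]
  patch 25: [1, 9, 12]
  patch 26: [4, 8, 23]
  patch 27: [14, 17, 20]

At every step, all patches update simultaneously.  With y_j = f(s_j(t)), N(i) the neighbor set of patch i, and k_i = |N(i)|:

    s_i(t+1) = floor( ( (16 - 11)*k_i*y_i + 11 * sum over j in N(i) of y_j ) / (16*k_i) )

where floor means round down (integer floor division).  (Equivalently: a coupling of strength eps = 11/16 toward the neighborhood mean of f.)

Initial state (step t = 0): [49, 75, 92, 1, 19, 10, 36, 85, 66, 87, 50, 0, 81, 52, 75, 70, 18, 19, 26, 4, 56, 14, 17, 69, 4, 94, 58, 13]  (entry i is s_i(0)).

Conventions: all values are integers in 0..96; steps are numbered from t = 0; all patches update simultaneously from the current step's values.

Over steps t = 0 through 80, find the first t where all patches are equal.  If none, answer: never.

Simulating step by step:
t=0: [49, 75, 92, 1, 19, 10, 36, 85, 66, 87, 50, 0, 81, 52, 75, 70, 18, 19, 26, 4, 56, 14, 17, 69, 4, 94, 58, 13]  (not all equal)
t=1: [55, 34, 27, 35, 34, 43, 49, 43, 55, 37, 53, 20, 25, 43, 44, 51, 29, 42, 55, 24, 40, 37, 35, 54, 25, 26, 57, 46]  (not all equal)
t=2: [69, 61, 59, 64, 60, 68, 67, 65, 68, 65, 65, 55, 57, 67, 69, 68, 59, 65, 69, 56, 66, 63, 66, 68, 59, 59, 67, 69]  (not all equal)
t=3: [58, 64, 66, 62, 65, 58, 60, 61, 59, 61, 60, 66, 66, 60, 57, 59, 64, 60, 58, 67, 60, 62, 59, 59, 64, 65, 60, 58]  (not all equal)
t=4: [66, 62, 60, 64, 61, 67, 65, 65, 66, 64, 65, 61, 61, 65, 67, 66, 62, 65, 66, 59, 64, 64, 66, 66, 63, 61, 65, 66]  (not all equal)
t=5: [60, 64, 65, 62, 64, 59, 61, 61, 60, 62, 61, 63, 64, 61, 59, 60, 63, 61, 60, 65, 62, 61, 60, 60, 62, 64, 61, 60]  (not all equal)
t=6: [65, 62, 61, 64, 62, 66, 65, 65, 65, 64, 65, 63, 62, 65, 66, 65, 63, 64, 65, 61, 64, 65, 65, 65, 64, 62, 64, 65]  (not all equal)
t=7: [60, 63, 64, 62, 64, 60, 61, 61, 61, 62, 61, 62, 63, 61, 60, 61, 62, 62, 61, 64, 62, 61, 61, 61, 61, 63, 62, 61]  (not all equal)
t=8: [65, 63, 62, 64, 62, 65, 65, 65, 64, 64, 65, 64, 63, 64, 65, 64, 64, 64, 64, 62, 64, 64, 65, 64, 64, 63, 64, 64]  (not all equal)
t=9: [61, 63, 63, 61, 63, 61, 61, 61, 62, 62, 61, 62, 63, 61, 61, 61, 61, 62, 61, 63, 62, 62, 61, 62, 61, 62, 62, 61]  (not all equal)
t=10: [65, 63, 63, 64, 63, 65, 65, 65, 64, 64, 65, 64, 63, 64, 65, 64, 64, 64, 64, 63, 64, 64, 65, 64, 64, 63, 63, 64]  (not all equal)
t=11: [61, 62, 63, 61, 63, 61, 61, 61, 62, 62, 61, 62, 62, 61, 61, 61, 61, 62, 61, 63, 62, 62, 61, 62, 61, 62, 62, 61]  (not all equal)
t=12: [65, 63, 63, 64, 63, 65, 65, 65, 64, 64, 65, 64, 63, 64, 65, 64, 64, 64, 64, 63, 64, 64, 65, 64, 64, 64, 63, 64]  (not all equal)
t=13: [61, 62, 63, 61, 63, 61, 61, 61, 62, 62, 61, 62, 62, 61, 61, 61, 61, 62, 61, 63, 62, 62, 61, 62, 61, 62, 62, 61]  (not all equal)

Answer: never
Key observation: The state at step 11 reappears at step 13 — the system is in a cycle of period 2 from step 11 on.  No step 0..13 is synchronized, and the cycle repeats forever, so no step up to 80 (or ever) has all patches equal.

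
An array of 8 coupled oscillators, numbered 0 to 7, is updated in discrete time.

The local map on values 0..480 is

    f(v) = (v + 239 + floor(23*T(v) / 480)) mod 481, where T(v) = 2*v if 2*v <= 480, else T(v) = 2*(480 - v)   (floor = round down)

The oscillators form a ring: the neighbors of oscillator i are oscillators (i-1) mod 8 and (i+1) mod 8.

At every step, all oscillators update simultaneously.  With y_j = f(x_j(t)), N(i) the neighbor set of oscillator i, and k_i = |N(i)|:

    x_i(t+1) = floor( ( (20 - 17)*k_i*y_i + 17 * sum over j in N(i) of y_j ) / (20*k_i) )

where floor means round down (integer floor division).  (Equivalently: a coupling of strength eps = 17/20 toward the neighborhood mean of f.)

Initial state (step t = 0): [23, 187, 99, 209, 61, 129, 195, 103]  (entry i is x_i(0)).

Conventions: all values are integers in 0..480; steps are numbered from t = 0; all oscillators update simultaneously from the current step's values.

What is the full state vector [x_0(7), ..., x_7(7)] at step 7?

Answer: [432, 427, 435, 430, 436, 430, 433, 427]

Derivation:
t=0: [23, 187, 99, 209, 61, 129, 195, 103]
t=1: [377, 326, 439, 347, 406, 378, 378, 356]
t=2: [116, 160, 121, 175, 137, 156, 136, 141]
t=3: [397, 375, 414, 387, 414, 391, 399, 379]
t=4: [147, 165, 152, 174, 158, 168, 153, 160]
t=5: [414, 404, 421, 411, 423, 411, 416, 404]
t=6: [170, 179, 173, 183, 176, 181, 173, 177]
t=7: [432, 427, 435, 430, 436, 430, 433, 427]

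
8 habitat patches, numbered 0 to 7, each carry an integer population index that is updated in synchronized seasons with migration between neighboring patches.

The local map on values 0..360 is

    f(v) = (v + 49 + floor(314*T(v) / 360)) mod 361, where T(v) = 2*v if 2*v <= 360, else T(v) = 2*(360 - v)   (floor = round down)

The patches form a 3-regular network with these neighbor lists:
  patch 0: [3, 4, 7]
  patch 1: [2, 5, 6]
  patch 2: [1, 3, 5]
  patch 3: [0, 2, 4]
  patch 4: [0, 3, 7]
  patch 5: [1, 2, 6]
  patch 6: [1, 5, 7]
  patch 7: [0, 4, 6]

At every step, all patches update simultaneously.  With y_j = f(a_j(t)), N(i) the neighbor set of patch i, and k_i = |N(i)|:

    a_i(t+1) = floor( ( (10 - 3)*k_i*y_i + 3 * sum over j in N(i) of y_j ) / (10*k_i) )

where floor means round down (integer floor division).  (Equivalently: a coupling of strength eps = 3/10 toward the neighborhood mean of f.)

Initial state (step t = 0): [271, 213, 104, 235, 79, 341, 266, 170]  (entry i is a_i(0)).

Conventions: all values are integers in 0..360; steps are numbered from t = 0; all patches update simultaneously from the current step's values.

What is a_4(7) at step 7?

Answer: a_4(7) = 100

Derivation:
t=0: [271, 213, 104, 235, 79, 341, 266, 170]
t=1: [135, 161, 269, 170, 226, 104, 119, 157]
t=2: [82, 136, 142, 139, 135, 259, 67, 104]
t=3: [237, 85, 79, 89, 108, 123, 214, 290]
t=4: [171, 242, 245, 280, 294, 87, 149, 134]
t=5: [135, 146, 146, 113, 99, 237, 114, 73]
t=6: [133, 84, 120, 297, 290, 114, 47, 212]
t=7: [72, 214, 49, 82, 100, 47, 167, 143]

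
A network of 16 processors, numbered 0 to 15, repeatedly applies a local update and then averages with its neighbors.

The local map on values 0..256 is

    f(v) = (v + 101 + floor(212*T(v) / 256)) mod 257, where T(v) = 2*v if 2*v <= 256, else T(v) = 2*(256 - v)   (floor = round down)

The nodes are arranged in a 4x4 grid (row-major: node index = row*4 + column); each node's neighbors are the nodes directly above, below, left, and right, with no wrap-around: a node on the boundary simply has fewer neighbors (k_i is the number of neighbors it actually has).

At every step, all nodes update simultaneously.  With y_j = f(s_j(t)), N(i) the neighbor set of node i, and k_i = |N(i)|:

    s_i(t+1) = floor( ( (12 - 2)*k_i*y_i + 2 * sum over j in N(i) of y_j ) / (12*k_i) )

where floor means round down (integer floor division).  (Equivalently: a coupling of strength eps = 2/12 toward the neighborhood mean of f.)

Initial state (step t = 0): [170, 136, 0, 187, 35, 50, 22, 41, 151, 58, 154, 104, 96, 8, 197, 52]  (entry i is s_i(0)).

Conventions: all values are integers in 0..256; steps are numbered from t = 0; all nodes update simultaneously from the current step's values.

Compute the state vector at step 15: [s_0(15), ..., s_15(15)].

Simulating step by step:
t=0: [170, 136, 0, 187, 35, 50, 22, 41, 151, 58, 154, 104, 96, 8, 197, 52]
t=1: [160, 175, 110, 146, 191, 226, 162, 197, 170, 241, 166, 134, 106, 129, 144, 220]
t=2: [160, 150, 140, 166, 142, 122, 157, 143, 150, 116, 158, 173, 132, 175, 170, 131]
t=3: [164, 169, 174, 161, 172, 167, 165, 171, 169, 153, 162, 157, 177, 154, 157, 177]
t=4: [159, 157, 154, 160, 155, 158, 158, 156, 157, 165, 161, 162, 152, 165, 163, 153]
t=5: [163, 164, 165, 163, 165, 163, 164, 164, 164, 159, 161, 161, 166, 159, 161, 166]
t=6: [160, 160, 159, 160, 159, 160, 160, 160, 160, 162, 161, 161, 159, 162, 161, 159]
t=7: [163, 163, 163, 163, 163, 162, 162, 162, 162, 161, 162, 162, 162, 161, 162, 162]
t=8: [161, 161, 161, 161, 161, 161, 161, 161, 161, 161, 161, 161, 161, 161, 161, 161]
t=9: [162, 162, 162, 162, 162, 162, 162, 162, 162, 162, 162, 162, 162, 162, 162, 162]
t=10: [161, 161, 161, 161, 161, 161, 161, 161, 161, 161, 161, 161, 161, 161, 161, 161]
t=11: [162, 162, 162, 162, 162, 162, 162, 162, 162, 162, 162, 162, 162, 162, 162, 162]
t=12: [161, 161, 161, 161, 161, 161, 161, 161, 161, 161, 161, 161, 161, 161, 161, 161]
t=13: [162, 162, 162, 162, 162, 162, 162, 162, 162, 162, 162, 162, 162, 162, 162, 162]
t=14: [161, 161, 161, 161, 161, 161, 161, 161, 161, 161, 161, 161, 161, 161, 161, 161]
t=15: [162, 162, 162, 162, 162, 162, 162, 162, 162, 162, 162, 162, 162, 162, 162, 162]

Answer: [162, 162, 162, 162, 162, 162, 162, 162, 162, 162, 162, 162, 162, 162, 162, 162]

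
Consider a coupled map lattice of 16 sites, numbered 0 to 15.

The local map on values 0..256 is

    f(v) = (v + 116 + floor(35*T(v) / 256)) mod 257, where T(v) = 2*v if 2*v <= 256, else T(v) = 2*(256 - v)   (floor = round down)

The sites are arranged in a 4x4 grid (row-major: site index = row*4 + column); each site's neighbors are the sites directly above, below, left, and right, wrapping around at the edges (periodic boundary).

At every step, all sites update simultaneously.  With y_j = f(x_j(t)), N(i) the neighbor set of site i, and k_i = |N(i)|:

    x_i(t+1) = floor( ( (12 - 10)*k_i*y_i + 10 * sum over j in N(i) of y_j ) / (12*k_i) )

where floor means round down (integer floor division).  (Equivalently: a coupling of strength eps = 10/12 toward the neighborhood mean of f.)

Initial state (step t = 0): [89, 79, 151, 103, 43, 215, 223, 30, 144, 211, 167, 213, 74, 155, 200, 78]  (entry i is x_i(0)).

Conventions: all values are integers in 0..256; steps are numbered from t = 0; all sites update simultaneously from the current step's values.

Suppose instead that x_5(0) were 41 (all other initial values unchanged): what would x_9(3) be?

Simulating step by step:
t=0: [89, 79, 151, 103, 43, 41, 223, 30, 144, 211, 167, 213, 74, 155, 200, 78]
t=1: [213, 135, 137, 173, 150, 144, 100, 148, 119, 74, 77, 108, 142, 128, 84, 163]
t=2: [45, 39, 118, 49, 39, 113, 105, 128, 112, 93, 229, 106, 39, 105, 101, 124]
t=3: [169, 117, 175, 75, 68, 169, 68, 179, 169, 111, 219, 69, 118, 209, 117, 177]

Answer: x_9(3) = 111
Key observation: This trace re-runs the system from the modified initial state.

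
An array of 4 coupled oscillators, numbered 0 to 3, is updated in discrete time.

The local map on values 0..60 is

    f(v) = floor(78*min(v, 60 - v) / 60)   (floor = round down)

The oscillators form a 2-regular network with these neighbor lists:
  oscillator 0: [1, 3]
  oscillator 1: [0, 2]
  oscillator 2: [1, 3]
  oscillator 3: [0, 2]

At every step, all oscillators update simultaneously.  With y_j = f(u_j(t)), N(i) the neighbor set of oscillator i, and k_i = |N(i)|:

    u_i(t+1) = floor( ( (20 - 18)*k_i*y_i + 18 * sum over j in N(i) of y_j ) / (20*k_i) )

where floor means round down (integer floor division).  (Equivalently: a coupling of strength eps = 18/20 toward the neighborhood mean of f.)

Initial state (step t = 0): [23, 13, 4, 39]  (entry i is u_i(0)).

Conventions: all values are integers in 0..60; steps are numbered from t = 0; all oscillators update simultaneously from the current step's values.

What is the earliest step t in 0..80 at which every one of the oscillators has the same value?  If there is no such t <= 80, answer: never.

Simulating step by step:
t=0: [23, 13, 4, 39]  (not all equal)
t=1: [22, 16, 19, 18]  (not all equal)
t=2: [22, 25, 21, 25]  (not all equal)
t=3: [31, 27, 31, 27]  (not all equal)
t=4: [35, 36, 35, 36]  (not all equal)
t=5: [31, 31, 31, 31]  (all equal)

Answer: 5
Key observation: Synchronization is absorbing here: once all oscillators are equal they stay equal, and step 5 is the first all-equal step.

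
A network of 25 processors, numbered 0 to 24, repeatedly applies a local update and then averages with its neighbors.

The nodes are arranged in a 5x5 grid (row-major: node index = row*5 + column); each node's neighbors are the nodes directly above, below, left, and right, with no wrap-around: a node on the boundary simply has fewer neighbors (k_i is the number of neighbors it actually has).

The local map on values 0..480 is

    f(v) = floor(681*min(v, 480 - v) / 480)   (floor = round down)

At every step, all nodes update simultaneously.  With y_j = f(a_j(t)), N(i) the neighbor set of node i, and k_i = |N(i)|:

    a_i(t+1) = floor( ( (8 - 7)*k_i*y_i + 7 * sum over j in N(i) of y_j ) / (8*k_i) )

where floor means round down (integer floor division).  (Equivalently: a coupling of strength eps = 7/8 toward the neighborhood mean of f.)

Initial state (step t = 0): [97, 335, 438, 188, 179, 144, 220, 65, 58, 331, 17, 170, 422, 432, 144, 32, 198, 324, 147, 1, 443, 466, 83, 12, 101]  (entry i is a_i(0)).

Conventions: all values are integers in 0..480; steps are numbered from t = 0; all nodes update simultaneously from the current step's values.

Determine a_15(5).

Simulating step by step:
t=0: [97, 335, 438, 188, 179, 144, 220, 65, 58, 331, 17, 170, 422, 432, 144, 32, 198, 324, 147, 1, 443, 466, 83, 12, 101]
t=1: [196, 173, 171, 148, 240, 163, 201, 128, 149, 183, 145, 182, 146, 134, 107, 109, 150, 177, 93, 162, 34, 133, 89, 138, 25]
t=2: [243, 265, 215, 257, 247, 252, 235, 229, 209, 237, 213, 231, 218, 176, 216, 154, 212, 179, 205, 121, 155, 136, 200, 109, 189]
t=3: [316, 322, 313, 311, 326, 323, 321, 312, 304, 313, 290, 313, 290, 293, 258, 266, 254, 290, 217, 273, 206, 257, 210, 264, 175]
t=4: [224, 230, 233, 234, 235, 239, 229, 243, 245, 257, 255, 266, 254, 282, 270, 294, 285, 294, 286, 290, 307, 304, 297, 286, 293]
t=5: [330, 323, 330, 331, 324, 322, 325, 327, 317, 320, 303, 308, 298, 302, 289, 277, 270, 280, 272, 277, 254, 258, 261, 267, 271]

Answer: a_15(5) = 277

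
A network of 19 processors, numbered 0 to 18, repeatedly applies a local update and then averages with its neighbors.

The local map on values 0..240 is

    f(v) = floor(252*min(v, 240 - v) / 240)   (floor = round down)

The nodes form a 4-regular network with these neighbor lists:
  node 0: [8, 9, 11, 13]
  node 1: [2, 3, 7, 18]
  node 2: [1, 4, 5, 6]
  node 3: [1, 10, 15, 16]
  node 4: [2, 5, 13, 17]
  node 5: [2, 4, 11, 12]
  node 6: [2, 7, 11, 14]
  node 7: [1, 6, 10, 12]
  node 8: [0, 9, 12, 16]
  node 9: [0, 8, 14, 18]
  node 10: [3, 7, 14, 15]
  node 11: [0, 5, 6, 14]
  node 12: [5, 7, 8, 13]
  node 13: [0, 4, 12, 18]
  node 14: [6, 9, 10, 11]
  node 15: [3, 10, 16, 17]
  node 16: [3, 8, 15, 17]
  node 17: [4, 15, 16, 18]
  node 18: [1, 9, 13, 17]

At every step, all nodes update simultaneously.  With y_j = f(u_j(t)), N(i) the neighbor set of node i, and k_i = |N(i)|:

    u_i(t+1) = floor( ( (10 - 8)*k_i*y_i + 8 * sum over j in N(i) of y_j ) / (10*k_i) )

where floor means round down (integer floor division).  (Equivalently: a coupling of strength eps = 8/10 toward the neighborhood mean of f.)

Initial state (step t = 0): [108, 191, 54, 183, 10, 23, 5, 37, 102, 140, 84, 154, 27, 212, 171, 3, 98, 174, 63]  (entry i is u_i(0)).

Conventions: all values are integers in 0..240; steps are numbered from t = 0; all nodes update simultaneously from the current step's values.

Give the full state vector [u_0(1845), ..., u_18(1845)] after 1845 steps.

Answer: [122, 122, 122, 122, 122, 122, 122, 122, 122, 122, 122, 122, 122, 122, 122, 122, 122, 122, 122]
Key observation: The state at step 20, [123, 123, 123, 123, 123, 123, 123, 123, 123, 123, 123, 123, 123, 123, 123, 123, 123, 123, 123], reappears at step 22: the system is in a cycle of period 2 from step 20 on.  Therefore the state at step 1845 equals the state at step 20 + ((1845 - 20) mod 2) = 21, which is [122, 122, 122, 122, 122, 122, 122, 122, 122, 122, 122, 122, 122, 122, 122, 122, 122, 122, 122].

Derivation:
t=0: [108, 191, 54, 183, 10, 23, 5, 37, 102, 140, 84, 154, 27, 212, 171, 3, 98, 174, 63]
t=1: [88, 54, 29, 60, 37, 41, 52, 42, 91, 92, 52, 60, 45, 49, 72, 64, 68, 50, 64]
t=2: [79, 52, 44, 62, 42, 44, 53, 51, 80, 85, 60, 65, 56, 59, 68, 61, 69, 59, 64]
t=3: [76, 57, 49, 63, 51, 52, 58, 56, 77, 78, 63, 64, 60, 62, 69, 65, 69, 61, 66]
t=4: [74, 60, 55, 66, 57, 57, 61, 61, 75, 76, 66, 66, 64, 65, 69, 67, 70, 65, 67]
t=5: [74, 64, 60, 68, 62, 62, 65, 65, 74, 75, 68, 68, 67, 68, 70, 69, 71, 68, 69]
t=6: [74, 68, 65, 71, 67, 66, 68, 68, 75, 75, 71, 70, 70, 71, 72, 71, 73, 70, 71]
t=7: [76, 71, 69, 73, 70, 70, 71, 72, 76, 76, 73, 73, 73, 73, 74, 74, 75, 73, 74]
t=8: [77, 74, 73, 76, 74, 74, 74, 75, 78, 78, 76, 75, 75, 76, 76, 76, 77, 76, 76]
t=9: [79, 77, 76, 78, 77, 77, 77, 77, 80, 80, 78, 78, 78, 78, 78, 79, 79, 78, 79]
t=10: [82, 80, 79, 81, 80, 80, 80, 80, 82, 82, 81, 80, 81, 81, 81, 81, 82, 81, 81]
t=11: [85, 84, 83, 85, 84, 83, 83, 84, 85, 85, 84, 84, 84, 85, 84, 85, 85, 85, 85]
t=12: [88, 88, 87, 88, 88, 87, 87, 87, 88, 88, 88, 87, 88, 88, 88, 88, 89, 88, 88]
t=13: [91, 91, 91, 92, 91, 91, 91, 91, 92, 92, 91, 91, 91, 92, 91, 92, 92, 92, 92]
t=14: [95, 95, 95, 95, 95, 95, 95, 95, 95, 95, 95, 95, 95, 95, 95, 95, 96, 95, 95]
t=15: [99, 99, 99, 99, 99, 99, 99, 99, 99, 99, 99, 99, 99, 99, 99, 99, 99, 99, 99]
t=16: [103, 103, 103, 103, 103, 103, 103, 103, 103, 103, 103, 103, 103, 103, 103, 103, 103, 103, 103]
t=17: [108, 108, 108, 108, 108, 108, 108, 108, 108, 108, 108, 108, 108, 108, 108, 108, 108, 108, 108]
t=18: [113, 113, 113, 113, 113, 113, 113, 113, 113, 113, 113, 113, 113, 113, 113, 113, 113, 113, 113]
t=19: [118, 118, 118, 118, 118, 118, 118, 118, 118, 118, 118, 118, 118, 118, 118, 118, 118, 118, 118]
t=20: [123, 123, 123, 123, 123, 123, 123, 123, 123, 123, 123, 123, 123, 123, 123, 123, 123, 123, 123]
t=21: [122, 122, 122, 122, 122, 122, 122, 122, 122, 122, 122, 122, 122, 122, 122, 122, 122, 122, 122]
t=22: [123, 123, 123, 123, 123, 123, 123, 123, 123, 123, 123, 123, 123, 123, 123, 123, 123, 123, 123]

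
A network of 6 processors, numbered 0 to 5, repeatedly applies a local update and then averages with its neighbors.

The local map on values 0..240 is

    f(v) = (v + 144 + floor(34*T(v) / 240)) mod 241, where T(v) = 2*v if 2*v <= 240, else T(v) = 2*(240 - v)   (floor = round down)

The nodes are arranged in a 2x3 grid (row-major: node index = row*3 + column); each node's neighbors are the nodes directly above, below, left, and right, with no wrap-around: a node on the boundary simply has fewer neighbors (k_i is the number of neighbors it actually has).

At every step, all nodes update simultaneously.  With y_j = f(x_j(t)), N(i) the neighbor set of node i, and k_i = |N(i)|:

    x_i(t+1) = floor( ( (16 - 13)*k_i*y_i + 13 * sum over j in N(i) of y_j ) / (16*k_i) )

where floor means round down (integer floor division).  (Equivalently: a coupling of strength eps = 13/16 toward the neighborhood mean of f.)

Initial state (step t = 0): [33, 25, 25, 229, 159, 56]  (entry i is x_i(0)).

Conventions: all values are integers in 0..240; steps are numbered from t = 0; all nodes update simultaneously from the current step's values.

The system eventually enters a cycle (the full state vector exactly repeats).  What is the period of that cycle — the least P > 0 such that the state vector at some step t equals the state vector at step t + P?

Simulating step by step:
t=0: [33, 25, 25, 229, 159, 56]
t=1: [161, 153, 191, 135, 158, 145]
t=2: [75, 90, 82, 81, 75, 91]
t=3: [54, 135, 16, 196, 56, 104]
t=4: [112, 172, 72, 194, 98, 160]
t=5: [91, 101, 116, 50, 83, 123]
t=6: [101, 27, 46, 50, 82, 35]
t=7: [162, 99, 186, 55, 156, 120]
t=8: [115, 79, 54, 108, 96, 86]
t=9: [27, 79, 46, 38, 20, 99]
t=10: [113, 149, 51, 176, 92, 156]
t=11: [79, 89, 103, 46, 73, 108]
t=12: [90, 77, 30, 135, 115, 118]
t=13: [31, 67, 56, 40, 42, 104]
t=14: [206, 204, 147, 190, 161, 174]
t=15: [113, 97, 100, 102, 102, 83]
t=16: [33, 35, 20, 39, 24, 27]
t=17: [190, 178, 180, 182, 184, 172]
t=18: [100, 102, 96, 103, 98, 99]
t=19: [33, 29, 30, 30, 31, 27]
t=20: [182, 183, 179, 184, 180, 181]
t=21: [101, 100, 100, 100, 101, 99]
t=22: [31, 31, 30, 31, 30, 31]
t=23: [183, 182, 182, 182, 182, 182]
t=24: [101, 101, 101, 101, 101, 101]
t=25: [32, 32, 32, 32, 32, 32]
t=26: [185, 185, 185, 185, 185, 185]
t=27: [103, 103, 103, 103, 103, 103]
t=28: [35, 35, 35, 35, 35, 35]
t=29: [188, 188, 188, 188, 188, 188]
t=30: [105, 105, 105, 105, 105, 105]
t=31: [37, 37, 37, 37, 37, 37]
t=32: [191, 191, 191, 191, 191, 191]
t=33: [107, 107, 107, 107, 107, 107]
t=34: [40, 40, 40, 40, 40, 40]
t=35: [195, 195, 195, 195, 195, 195]
t=36: [110, 110, 110, 110, 110, 110]
t=37: [44, 44, 44, 44, 44, 44]
t=38: [200, 200, 200, 200, 200, 200]
t=39: [114, 114, 114, 114, 114, 114]
t=40: [49, 49, 49, 49, 49, 49]
t=41: [206, 206, 206, 206, 206, 206]
t=42: [118, 118, 118, 118, 118, 118]
t=43: [54, 54, 54, 54, 54, 54]
t=44: [213, 213, 213, 213, 213, 213]
t=45: [123, 123, 123, 123, 123, 123]
t=46: [59, 59, 59, 59, 59, 59]
t=47: [219, 219, 219, 219, 219, 219]
t=48: [127, 127, 127, 127, 127, 127]
t=49: [62, 62, 62, 62, 62, 62]
t=50: [223, 223, 223, 223, 223, 223]
t=51: [130, 130, 130, 130, 130, 130]
t=52: [64, 64, 64, 64, 64, 64]
t=53: [226, 226, 226, 226, 226, 226]
t=54: [132, 132, 132, 132, 132, 132]
t=55: [65, 65, 65, 65, 65, 65]
t=56: [227, 227, 227, 227, 227, 227]
t=57: [133, 133, 133, 133, 133, 133]
t=58: [66, 66, 66, 66, 66, 66]
t=59: [228, 228, 228, 228, 228, 228]
t=60: [134, 134, 134, 134, 134, 134]
t=61: [67, 67, 67, 67, 67, 67]
t=62: [229, 229, 229, 229, 229, 229]
t=63: [135, 135, 135, 135, 135, 135]
t=64: [67, 67, 67, 67, 67, 67]

Answer: 3
Key observation: The state at step 61, [67, 67, 67, 67, 67, 67], reappears at step 64 — and no state repeats earlier — so the cycle the system enters has period 3.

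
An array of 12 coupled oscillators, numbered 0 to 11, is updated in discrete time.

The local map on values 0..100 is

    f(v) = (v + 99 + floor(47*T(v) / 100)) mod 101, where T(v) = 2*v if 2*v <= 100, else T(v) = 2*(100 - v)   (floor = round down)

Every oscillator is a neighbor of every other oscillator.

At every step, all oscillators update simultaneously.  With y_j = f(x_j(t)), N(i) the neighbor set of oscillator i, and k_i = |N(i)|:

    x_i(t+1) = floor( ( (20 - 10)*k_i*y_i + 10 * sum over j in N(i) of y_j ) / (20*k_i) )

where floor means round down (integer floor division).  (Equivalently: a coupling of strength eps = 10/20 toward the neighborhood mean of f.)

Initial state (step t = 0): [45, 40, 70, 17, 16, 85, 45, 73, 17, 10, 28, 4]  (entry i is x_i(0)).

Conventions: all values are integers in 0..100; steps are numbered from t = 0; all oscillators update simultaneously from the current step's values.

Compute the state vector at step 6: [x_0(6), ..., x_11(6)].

Answer: [97, 97, 97, 97, 97, 97, 97, 97, 97, 97, 97, 97]

Derivation:
t=0: [45, 40, 70, 17, 16, 85, 45, 73, 17, 10, 28, 4]
t=1: [70, 65, 75, 45, 44, 75, 70, 75, 45, 39, 55, 33]
t=2: [91, 91, 91, 86, 85, 91, 91, 91, 86, 81, 91, 76]
t=3: [96, 96, 96, 96, 96, 96, 96, 96, 96, 96, 96, 96]
t=4: [97, 97, 97, 97, 97, 97, 97, 97, 97, 97, 97, 97]
t=5: [97, 97, 97, 97, 97, 97, 97, 97, 97, 97, 97, 97]
t=6: [97, 97, 97, 97, 97, 97, 97, 97, 97, 97, 97, 97]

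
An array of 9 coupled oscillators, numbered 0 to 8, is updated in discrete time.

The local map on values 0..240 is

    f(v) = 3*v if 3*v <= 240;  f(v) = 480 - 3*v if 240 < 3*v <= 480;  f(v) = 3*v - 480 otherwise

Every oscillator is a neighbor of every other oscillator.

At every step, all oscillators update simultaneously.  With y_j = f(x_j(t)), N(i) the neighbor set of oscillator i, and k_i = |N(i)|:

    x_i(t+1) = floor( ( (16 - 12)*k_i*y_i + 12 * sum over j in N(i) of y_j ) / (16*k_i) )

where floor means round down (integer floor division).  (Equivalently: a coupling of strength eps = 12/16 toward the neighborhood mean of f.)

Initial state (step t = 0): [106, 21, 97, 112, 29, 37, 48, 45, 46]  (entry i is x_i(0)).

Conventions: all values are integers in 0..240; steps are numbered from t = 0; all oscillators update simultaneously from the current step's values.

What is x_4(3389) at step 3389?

Answer: x_4(3389) = 240
Key observation: The state at step 7, [240, 240, 240, 240, 240, 240, 240, 240, 240], reappears at step 8: the system is in a cycle of period 1 from step 7 on.  Therefore the state at step 3389 equals the state at step 7 + ((3389 - 7) mod 1) = 7, which is [240, 240, 240, 240, 240, 240, 240, 240, 240].

Derivation:
t=0: [106, 21, 97, 112, 29, 37, 48, 45, 46]
t=1: [135, 119, 139, 132, 123, 127, 132, 131, 131]
t=2: [87, 95, 86, 89, 93, 91, 89, 89, 89]
t=3: [211, 208, 212, 211, 209, 210, 211, 211, 211]
t=4: [151, 150, 152, 151, 150, 151, 151, 151, 151]
t=5: [27, 27, 26, 27, 27, 27, 27, 27, 27]
t=6: [80, 80, 80, 80, 80, 80, 80, 80, 80]
t=7: [240, 240, 240, 240, 240, 240, 240, 240, 240]
t=8: [240, 240, 240, 240, 240, 240, 240, 240, 240]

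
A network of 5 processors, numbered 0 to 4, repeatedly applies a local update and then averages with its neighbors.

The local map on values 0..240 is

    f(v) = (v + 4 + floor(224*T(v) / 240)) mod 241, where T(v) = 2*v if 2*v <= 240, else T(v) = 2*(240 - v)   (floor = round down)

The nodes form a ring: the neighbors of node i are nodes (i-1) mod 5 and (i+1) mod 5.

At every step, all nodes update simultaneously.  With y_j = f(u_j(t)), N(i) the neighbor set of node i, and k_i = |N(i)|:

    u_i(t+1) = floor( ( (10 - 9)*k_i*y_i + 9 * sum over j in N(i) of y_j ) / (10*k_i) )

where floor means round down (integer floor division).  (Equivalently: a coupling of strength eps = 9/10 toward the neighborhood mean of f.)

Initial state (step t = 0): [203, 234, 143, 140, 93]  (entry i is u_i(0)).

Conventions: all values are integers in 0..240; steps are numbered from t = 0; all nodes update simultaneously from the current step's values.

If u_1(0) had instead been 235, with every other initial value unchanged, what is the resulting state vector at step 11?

Simulating step by step:
t=0: [203, 235, 143, 140, 93]
t=1: [19, 55, 51, 61, 58]
t=2: [154, 109, 167, 161, 123]
t=3: [88, 71, 72, 83, 77]
t=4: [195, 121, 114, 195, 29]
t=5: [91, 69, 75, 83, 46]
t=6: [153, 129, 112, 159, 23]
t=7: [83, 82, 85, 76, 74]
t=8: [204, 26, 207, 122, 121]
t=9: [86, 37, 85, 72, 73]
t=10: [146, 17, 144, 119, 119]
t=11: [78, 81, 78, 95, 95]

Answer: [78, 81, 78, 95, 95]
Key observation: This trace re-runs the system from the modified initial state.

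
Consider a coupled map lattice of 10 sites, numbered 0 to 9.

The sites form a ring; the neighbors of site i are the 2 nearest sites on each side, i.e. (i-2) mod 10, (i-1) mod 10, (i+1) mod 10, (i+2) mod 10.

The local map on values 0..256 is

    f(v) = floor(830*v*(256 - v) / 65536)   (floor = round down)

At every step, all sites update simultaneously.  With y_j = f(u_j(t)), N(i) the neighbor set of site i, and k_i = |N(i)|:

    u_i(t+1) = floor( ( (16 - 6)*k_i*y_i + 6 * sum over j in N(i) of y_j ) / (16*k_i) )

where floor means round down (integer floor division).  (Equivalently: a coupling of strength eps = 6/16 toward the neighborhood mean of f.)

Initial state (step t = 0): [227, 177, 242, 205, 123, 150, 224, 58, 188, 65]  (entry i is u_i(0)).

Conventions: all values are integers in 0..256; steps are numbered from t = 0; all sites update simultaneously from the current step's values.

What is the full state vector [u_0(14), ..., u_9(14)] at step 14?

Answer: [207, 207, 207, 207, 207, 207, 207, 207, 207, 207]

Derivation:
t=0: [227, 177, 242, 205, 123, 150, 224, 58, 188, 65]
t=1: [102, 149, 82, 141, 172, 179, 123, 147, 145, 151]
t=2: [197, 199, 186, 197, 185, 183, 200, 199, 202, 200]
t=3: [146, 145, 159, 152, 161, 161, 145, 144, 139, 141]
t=4: [202, 202, 196, 198, 194, 195, 201, 203, 204, 204]
t=5: [138, 139, 146, 145, 149, 147, 141, 137, 135, 134]
t=6: [205, 204, 203, 202, 201, 202, 204, 205, 206, 206]
t=7: [132, 134, 136, 137, 138, 137, 134, 132, 130, 130]
t=8: [206, 206, 206, 206, 206, 206, 206, 206, 207, 207]
t=9: [129, 129, 130, 130, 130, 130, 129, 129, 128, 128]
t=10: [207, 207, 207, 207, 207, 207, 207, 207, 207, 207]
t=11: [128, 128, 128, 128, 128, 128, 128, 128, 128, 128]
t=12: [207, 207, 207, 207, 207, 207, 207, 207, 207, 207]
t=13: [128, 128, 128, 128, 128, 128, 128, 128, 128, 128]
t=14: [207, 207, 207, 207, 207, 207, 207, 207, 207, 207]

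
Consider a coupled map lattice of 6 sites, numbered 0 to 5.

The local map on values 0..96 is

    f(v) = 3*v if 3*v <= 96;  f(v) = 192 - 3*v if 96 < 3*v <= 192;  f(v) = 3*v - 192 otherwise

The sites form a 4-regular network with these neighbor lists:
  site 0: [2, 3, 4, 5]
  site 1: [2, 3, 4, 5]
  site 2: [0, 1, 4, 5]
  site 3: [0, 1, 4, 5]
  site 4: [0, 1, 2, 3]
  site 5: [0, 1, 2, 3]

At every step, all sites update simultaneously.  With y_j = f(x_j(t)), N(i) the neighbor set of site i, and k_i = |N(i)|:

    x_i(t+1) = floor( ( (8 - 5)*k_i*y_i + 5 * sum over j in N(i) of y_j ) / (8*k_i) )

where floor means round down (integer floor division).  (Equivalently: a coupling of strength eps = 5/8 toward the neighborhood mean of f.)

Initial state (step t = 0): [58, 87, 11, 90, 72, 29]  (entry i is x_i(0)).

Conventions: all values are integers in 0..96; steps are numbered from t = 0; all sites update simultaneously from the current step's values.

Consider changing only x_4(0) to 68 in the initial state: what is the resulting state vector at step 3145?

Answer: [89, 81, 89, 81, 89, 81]
Key observation: The state at step 20, [58, 67, 58, 67, 58, 67], reappears at step 32: the system is in a cycle of period 12 from step 20 on.  Therefore the state at step 3145 equals the state at step 20 + ((3145 - 20) mod 12) = 25, which is [89, 81, 89, 81, 89, 81].

Derivation:
t=0: [58, 87, 11, 90, 68, 29]
t=1: [39, 58, 41, 58, 35, 63]
t=2: [55, 34, 54, 35, 60, 29]
t=3: [43, 67, 45, 66, 41, 69]
t=4: [46, 26, 45, 26, 46, 26]
t=5: [61, 70, 62, 70, 61, 70]
t=6: [11, 14, 10, 15, 11, 14]
t=7: [35, 39, 34, 40, 35, 39]
t=8: [83, 78, 84, 77, 83, 78]
t=9: [52, 46, 53, 45, 52, 46]
t=10: [41, 48, 40, 49, 41, 48]
t=11: [62, 54, 63, 53, 62, 54]
t=12: [13, 22, 12, 23, 13, 22]
t=13: [47, 57, 46, 58, 47, 57]
t=14: [41, 30, 42, 29, 41, 30]
t=15: [74, 82, 74, 82, 74, 82]
t=16: [37, 46, 37, 46, 37, 46]
t=17: [72, 62, 72, 62, 72, 62]
t=18: [18, 11, 18, 11, 18, 11]
t=19: [47, 39, 47, 39, 47, 39]
t=20: [58, 67, 58, 67, 58, 67]
t=21: [15, 11, 15, 11, 15, 11]
t=22: [41, 36, 41, 36, 41, 36]
t=23: [73, 79, 73, 79, 73, 79]
t=24: [32, 39, 32, 39, 32, 39]
t=25: [89, 81, 89, 81, 89, 81]
t=26: [67, 58, 67, 58, 67, 58]
t=27: [11, 15, 11, 15, 11, 15]
t=28: [36, 41, 36, 41, 36, 41]
t=29: [79, 73, 79, 73, 79, 73]
t=30: [39, 32, 39, 32, 39, 32]
t=31: [81, 89, 81, 89, 81, 89]
t=32: [58, 67, 58, 67, 58, 67]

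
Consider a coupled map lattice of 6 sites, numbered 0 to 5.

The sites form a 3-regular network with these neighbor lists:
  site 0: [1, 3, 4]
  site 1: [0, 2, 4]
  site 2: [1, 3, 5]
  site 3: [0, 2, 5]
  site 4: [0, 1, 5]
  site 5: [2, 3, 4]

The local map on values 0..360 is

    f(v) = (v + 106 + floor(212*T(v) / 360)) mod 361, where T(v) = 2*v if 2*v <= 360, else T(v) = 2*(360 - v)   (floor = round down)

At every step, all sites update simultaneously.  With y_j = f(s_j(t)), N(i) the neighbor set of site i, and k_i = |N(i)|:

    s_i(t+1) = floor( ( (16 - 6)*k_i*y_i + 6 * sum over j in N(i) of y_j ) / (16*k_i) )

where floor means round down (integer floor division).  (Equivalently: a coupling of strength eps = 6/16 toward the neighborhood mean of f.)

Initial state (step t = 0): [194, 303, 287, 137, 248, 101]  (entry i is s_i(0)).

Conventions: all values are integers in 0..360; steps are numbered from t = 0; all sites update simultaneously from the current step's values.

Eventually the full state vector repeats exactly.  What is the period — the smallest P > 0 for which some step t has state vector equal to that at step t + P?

Answer: 20
Key observation: The state at step 36, [198, 198, 126, 126, 198, 126], reappears at step 56 — and no state repeats earlier — so the cycle the system enters has period 20.

Derivation:
t=0: [194, 303, 287, 137, 248, 101]
t=1: [119, 118, 133, 98, 149, 238]
t=2: [51, 14, 77, 219, 59, 131]
t=3: [198, 175, 207, 146, 194, 98]
t=4: [123, 128, 145, 111, 156, 240]
t=5: [64, 33, 99, 241, 72, 140]
t=6: [223, 214, 244, 155, 222, 119]
t=7: [123, 129, 105, 83, 113, 44]
t=8: [90, 102, 272, 247, 249, 247]
t=9: [260, 273, 147, 146, 171, 124]
t=10: [113, 113, 65, 64, 105, 39]
t=11: [336, 336, 252, 251, 320, 222]
t=12: [111, 111, 122, 122, 113, 125]
t=13: [305, 305, 53, 53, 308, 57]
t=14: [127, 127, 208, 208, 128, 213]
t=15: [35, 35, 118, 118, 36, 117]
t=16: [159, 159, 68, 68, 205, 248]
t=17: [116, 116, 217, 217, 120, 157]
t=18: [285, 285, 153, 153, 104, 87]
t=19: [139, 139, 110, 110, 273, 245]
t=20: [93, 93, 280, 280, 102, 179]
t=21: [286, 286, 144, 144, 298, 154]
t=22: [110, 110, 68, 68, 112, 79]
t=23: [334, 334, 268, 268, 339, 280]
t=24: [110, 110, 119, 119, 109, 118]
t=25: [302, 302, 46, 46, 300, 44]
t=26: [126, 126, 194, 194, 125, 191]
t=27: [33, 33, 119, 119, 32, 120]
t=28: [155, 155, 25, 25, 154, 26]
t=29: [91, 91, 150, 150, 90, 151]
t=30: [274, 274, 100, 100, 273, 101]
t=31: [145, 145, 297, 297, 145, 298]
t=32: [67, 67, 109, 109, 67, 109]
t=33: [262, 262, 331, 331, 262, 331]
t=34: [120, 120, 111, 111, 120, 111]
t=35: [48, 48, 304, 304, 48, 304]
t=36: [198, 198, 126, 126, 198, 126]
t=37: [118, 118, 33, 33, 118, 33]
t=38: [23, 23, 155, 155, 23, 155]
t=39: [146, 146, 91, 91, 146, 91]
t=40: [92, 92, 273, 273, 92, 273]
t=41: [282, 282, 143, 143, 282, 143]
t=42: [110, 110, 63, 63, 110, 63]
t=43: [332, 332, 255, 255, 332, 255]
t=44: [110, 110, 121, 121, 110, 121]
t=45: [302, 302, 50, 50, 302, 50]
t=46: [127, 127, 201, 201, 127, 201]
t=47: [35, 35, 119, 119, 35, 119]
t=48: [159, 159, 26, 26, 159, 26]
t=49: [99, 99, 153, 153, 99, 153]
t=50: [290, 290, 108, 108, 290, 108]
t=51: [145, 145, 313, 313, 145, 313]
t=52: [66, 66, 106, 106, 66, 106]
t=53: [259, 259, 325, 325, 259, 325]
t=54: [120, 120, 112, 112, 120, 112]
t=55: [48, 48, 306, 306, 48, 306]
t=56: [198, 198, 126, 126, 198, 126]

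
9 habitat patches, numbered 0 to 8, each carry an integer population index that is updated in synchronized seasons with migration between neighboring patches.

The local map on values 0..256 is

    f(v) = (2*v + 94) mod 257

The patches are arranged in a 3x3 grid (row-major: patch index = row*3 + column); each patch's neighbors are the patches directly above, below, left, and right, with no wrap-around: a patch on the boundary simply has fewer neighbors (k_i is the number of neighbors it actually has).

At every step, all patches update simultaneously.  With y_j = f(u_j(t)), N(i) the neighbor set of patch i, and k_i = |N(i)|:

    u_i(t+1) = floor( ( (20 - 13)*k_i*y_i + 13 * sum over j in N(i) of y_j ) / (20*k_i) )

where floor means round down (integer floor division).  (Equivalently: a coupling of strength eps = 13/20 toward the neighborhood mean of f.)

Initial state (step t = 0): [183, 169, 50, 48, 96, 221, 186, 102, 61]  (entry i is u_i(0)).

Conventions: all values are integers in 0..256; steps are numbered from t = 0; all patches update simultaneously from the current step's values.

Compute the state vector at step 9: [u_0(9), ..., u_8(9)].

Answer: [100, 153, 155, 90, 138, 147, 128, 179, 165]

Derivation:
t=0: [183, 169, 50, 48, 96, 221, 186, 102, 61]
t=1: [189, 153, 131, 162, 79, 102, 148, 112, 96]
t=2: [174, 172, 94, 186, 154, 96, 118, 111, 43]
t=3: [191, 140, 77, 160, 128, 85, 112, 106, 91]
t=4: [165, 162, 127, 135, 86, 80, 88, 54, 24]
t=5: [145, 114, 166, 78, 120, 141, 104, 106, 197]
t=6: [146, 103, 118, 141, 105, 145, 112, 93, 135]
t=7: [97, 69, 80, 93, 67, 93, 67, 54, 86]
t=8: [93, 192, 171, 113, 157, 114, 152, 171, 76]
t=9: [100, 153, 155, 90, 138, 147, 128, 179, 165]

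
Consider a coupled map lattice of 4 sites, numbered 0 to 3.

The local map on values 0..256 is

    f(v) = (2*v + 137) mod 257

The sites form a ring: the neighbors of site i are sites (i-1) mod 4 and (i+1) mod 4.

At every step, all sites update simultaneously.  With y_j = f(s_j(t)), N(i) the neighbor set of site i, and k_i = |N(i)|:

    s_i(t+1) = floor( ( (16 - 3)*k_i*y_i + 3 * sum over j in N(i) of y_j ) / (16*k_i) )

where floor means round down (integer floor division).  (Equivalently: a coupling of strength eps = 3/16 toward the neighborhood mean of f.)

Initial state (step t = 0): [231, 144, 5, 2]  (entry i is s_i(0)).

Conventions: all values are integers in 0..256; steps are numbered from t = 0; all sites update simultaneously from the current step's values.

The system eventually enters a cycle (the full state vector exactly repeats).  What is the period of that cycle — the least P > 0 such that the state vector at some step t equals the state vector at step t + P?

Answer: 16
Key observation: The state at step 118, [193, 193, 193, 193], reappears at step 134 — and no state repeats earlier — so the cycle the system enters has period 16.

Derivation:
t=0: [231, 144, 5, 2]
t=1: [98, 158, 148, 136]
t=2: [94, 182, 175, 147]
t=3: [94, 226, 226, 169]
t=4: [82, 74, 88, 190]
t=5: [38, 32, 48, 11]
t=6: [206, 205, 223, 171]
t=7: [52, 36, 79, 190]
t=8: [215, 195, 50, 28]
t=9: [62, 37, 211, 184]
t=10: [46, 176, 79, 206]
t=11: [211, 213, 55, 53]
t=12: [63, 67, 228, 224]
t=13: [12, 19, 72, 65]
t=14: [148, 159, 36, 25]
t=15: [179, 196, 205, 188]
t=16: [218, 37, 52, 233]
t=17: [76, 199, 223, 100]
t=18: [35, 26, 65, 74]
t=19: [188, 173, 28, 43]
t=20: [250, 225, 198, 223]
t=21: [113, 72, 28, 69]
t=22: [90, 47, 160, 42]
t=23: [91, 212, 204, 203]
t=24: [57, 46, 32, 32]
t=25: [244, 228, 203, 205]
t=26: [100, 77, 34, 39]
t=27: [88, 54, 189, 201]
t=28: [70, 204, 26, 25]
t=29: [36, 44, 174, 171]
t=30: [211, 223, 227, 221]
t=31: [49, 67, 75, 64]
t=32: [193, 36, 26, 31]
t=33: [45, 188, 191, 180]
t=34: [230, 229, 50, 216]
t=35: [80, 95, 205, 74]
t=36: [41, 63, 36, 29]
t=37: [196, 45, 188, 198]
t=38: [35, 209, 231, 40]
t=39: [192, 60, 93, 203]
t=40: [8, 6, 56, 30]
t=41: [156, 158, 234, 197]
t=42: [175, 185, 93, 40]
t=43: [230, 230, 97, 204]
t=44: [78, 82, 70, 39]
t=45: [53, 41, 40, 179]
t=46: [240, 221, 219, 236]
t=47: [98, 68, 64, 92]
t=48: [69, 20, 14, 59]
t=49: [55, 160, 174, 224]
t=50: [226, 207, 210, 102]
t=51: [72, 41, 46, 79]
t=52: [43, 201, 210, 54]
t=53: [206, 45, 60, 224]
t=54: [56, 187, 27, 60]
t=55: [226, 247, 179, 41]
t=56: [92, 124, 224, 207]
t=57: [67, 116, 73, 42]
t=58: [42, 94, 52, 183]
t=59: [209, 98, 225, 243]
t=60: [50, 72, 76, 99]
t=61: [202, 44, 35, 88]
t=62: [48, 204, 194, 67]
t=63: [193, 48, 13, 34]
t=64: [48, 205, 173, 182]
t=65: [215, 69, 209, 241]
t=66: [54, 23, 44, 94]
t=67: [222, 192, 206, 99]
t=68: [62, 15, 36, 72]
t=69: [21, 155, 187, 39]
t=70: [183, 194, 244, 215]
t=71: [205, 42, 96, 76]
t=72: [50, 189, 82, 35]
t=73: [212, 27, 55, 194]
t=74: [57, 182, 219, 36]
t=75: [246, 227, 92, 199]
t=76: [102, 79, 61, 33]
t=77: [90, 38, 24, 173]
t=78: [89, 196, 191, 206]
t=79: [51, 18, 8, 34]
t=80: [229, 177, 159, 203]
t=81: [90, 216, 185, 49]
t=82: [75, 73, 230, 220]
t=83: [32, 31, 75, 61]
t=84: [182, 183, 43, 23]
t=85: [238, 243, 221, 192]
t=86: [91, 103, 63, 21]
t=87: [75, 76, 29, 151]
t=88: [44, 47, 178, 168]
t=89: [224, 230, 233, 218]
t=90: [71, 82, 85, 62]
t=91: [22, 42, 45, 10]
t=92: [182, 217, 219, 165]
t=93: [223, 74, 74, 199]
t=94: [60, 31, 27, 26]
t=95: [36, 179, 191, 171]
t=96: [212, 213, 47, 200]
t=97: [44, 65, 194, 44]
t=98: [204, 30, 30, 204]
t=99: [46, 181, 181, 46]
t=100: [230, 240, 240, 230]
t=101: [84, 101, 101, 84]
t=102: [51, 78, 78, 51]
t=103: [219, 55, 55, 219]
t=104: [78, 229, 229, 78]
t=105: [40, 76, 76, 40]
t=106: [199, 49, 49, 199]
t=107: [41, 214, 214, 41]
t=108: [203, 66, 66, 203]
t=109: [27, 13, 13, 27]
t=110: [188, 165, 165, 188]
t=111: [251, 214, 214, 251]
t=112: [118, 57, 57, 118]
t=113: [128, 238, 238, 128]
t=114: [132, 102, 102, 132]
t=115: [138, 89, 89, 138]
t=116: [146, 67, 67, 146]
t=117: [157, 28, 28, 157]
t=118: [193, 193, 193, 193]
t=119: [9, 9, 9, 9]
t=120: [155, 155, 155, 155]
t=121: [190, 190, 190, 190]
t=122: [3, 3, 3, 3]
t=123: [143, 143, 143, 143]
t=124: [166, 166, 166, 166]
t=125: [212, 212, 212, 212]
t=126: [47, 47, 47, 47]
t=127: [231, 231, 231, 231]
t=128: [85, 85, 85, 85]
t=129: [50, 50, 50, 50]
t=130: [237, 237, 237, 237]
t=131: [97, 97, 97, 97]
t=132: [74, 74, 74, 74]
t=133: [28, 28, 28, 28]
t=134: [193, 193, 193, 193]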